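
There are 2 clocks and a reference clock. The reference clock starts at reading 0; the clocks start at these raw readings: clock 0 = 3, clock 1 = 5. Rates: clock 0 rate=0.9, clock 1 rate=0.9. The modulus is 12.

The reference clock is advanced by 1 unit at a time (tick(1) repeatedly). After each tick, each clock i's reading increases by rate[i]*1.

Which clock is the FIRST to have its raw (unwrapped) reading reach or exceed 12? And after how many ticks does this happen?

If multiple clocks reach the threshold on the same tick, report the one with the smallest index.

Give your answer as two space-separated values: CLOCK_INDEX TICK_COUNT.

Answer: 1 8

Derivation:
clock 0: start=3, rate=0.9, needs 12-3 = 9; ticks = ceil(9/0.9) = ceil(10.0000) = 10; reading at tick 10 = 3 + 0.9*10 = 12.0000
clock 1: start=5, rate=0.9, needs 12-5 = 7; ticks = ceil(7/0.9) = ceil(7.7778) = 8; reading at tick 8 = 5 + 0.9*8 = 12.2000
Minimum tick count = 8; winners = [1]; smallest index = 1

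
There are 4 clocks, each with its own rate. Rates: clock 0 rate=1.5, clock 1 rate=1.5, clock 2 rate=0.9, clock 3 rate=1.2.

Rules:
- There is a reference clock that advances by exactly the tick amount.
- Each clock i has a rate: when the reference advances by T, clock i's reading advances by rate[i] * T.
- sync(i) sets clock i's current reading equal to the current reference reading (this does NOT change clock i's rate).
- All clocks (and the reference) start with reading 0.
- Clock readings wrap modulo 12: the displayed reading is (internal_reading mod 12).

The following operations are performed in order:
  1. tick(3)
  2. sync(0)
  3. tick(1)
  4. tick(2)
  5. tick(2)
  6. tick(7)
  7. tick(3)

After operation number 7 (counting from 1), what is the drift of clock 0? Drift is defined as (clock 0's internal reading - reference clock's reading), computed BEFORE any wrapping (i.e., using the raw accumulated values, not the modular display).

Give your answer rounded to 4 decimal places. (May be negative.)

After op 1 tick(3): ref=3.0000 raw=[4.5000 4.5000 2.7000 3.6000]
After op 2 sync(0): ref=3.0000 raw=[3.0000 4.5000 2.7000 3.6000]
After op 3 tick(1): ref=4.0000 raw=[4.5000 6.0000 3.6000 4.8000]
After op 4 tick(2): ref=6.0000 raw=[7.5000 9.0000 5.4000 7.2000]
After op 5 tick(2): ref=8.0000 raw=[10.5000 12.0000 7.2000 9.6000]
After op 6 tick(7): ref=15.0000 raw=[21.0000 22.5000 13.5000 18.0000]
After op 7 tick(3): ref=18.0000 raw=[25.5000 27.0000 16.2000 21.6000]
Drift of clock 0 after op 7: 25.5000 - 18.0000 = 7.5000

Answer: 7.5000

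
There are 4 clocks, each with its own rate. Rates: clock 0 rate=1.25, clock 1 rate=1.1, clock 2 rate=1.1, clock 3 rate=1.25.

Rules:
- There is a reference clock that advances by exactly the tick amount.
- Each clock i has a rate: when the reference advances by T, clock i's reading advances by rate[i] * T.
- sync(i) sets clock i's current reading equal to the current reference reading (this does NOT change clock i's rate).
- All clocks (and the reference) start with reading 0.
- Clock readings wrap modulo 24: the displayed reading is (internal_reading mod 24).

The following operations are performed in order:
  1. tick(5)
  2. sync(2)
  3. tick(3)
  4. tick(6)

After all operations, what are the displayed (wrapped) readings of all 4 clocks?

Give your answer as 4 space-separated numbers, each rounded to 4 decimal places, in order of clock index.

Answer: 17.5000 15.4000 14.9000 17.5000

Derivation:
After op 1 tick(5): ref=5.0000 raw=[6.2500 5.5000 5.5000 6.2500]
After op 2 sync(2): ref=5.0000 raw=[6.2500 5.5000 5.0000 6.2500]
After op 3 tick(3): ref=8.0000 raw=[10.0000 8.8000 8.3000 10.0000]
After op 4 tick(6): ref=14.0000 raw=[17.5000 15.4000 14.9000 17.5000]
Wrap final raw readings (mod 24): 17.5000 mod 24 = 17.5000; 15.4000 mod 24 = 15.4000; 14.9000 mod 24 = 14.9000; 17.5000 mod 24 = 17.5000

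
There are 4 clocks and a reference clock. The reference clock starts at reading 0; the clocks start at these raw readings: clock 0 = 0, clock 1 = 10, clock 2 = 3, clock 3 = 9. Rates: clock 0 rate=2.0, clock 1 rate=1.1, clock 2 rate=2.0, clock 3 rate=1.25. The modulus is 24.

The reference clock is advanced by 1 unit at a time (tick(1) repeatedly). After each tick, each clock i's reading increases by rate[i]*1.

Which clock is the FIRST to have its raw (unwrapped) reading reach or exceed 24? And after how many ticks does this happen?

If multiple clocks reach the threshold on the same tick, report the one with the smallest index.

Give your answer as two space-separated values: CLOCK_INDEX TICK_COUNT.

clock 0: start=0, rate=2.0, needs 24-0 = 24; ticks = ceil(24/2.0) = ceil(12.0000) = 12; reading at tick 12 = 0 + 2.0*12 = 24.0000
clock 1: start=10, rate=1.1, needs 24-10 = 14; ticks = ceil(14/1.1) = ceil(12.7273) = 13; reading at tick 13 = 10 + 1.1*13 = 24.3000
clock 2: start=3, rate=2.0, needs 24-3 = 21; ticks = ceil(21/2.0) = ceil(10.5000) = 11; reading at tick 11 = 3 + 2.0*11 = 25.0000
clock 3: start=9, rate=1.25, needs 24-9 = 15; ticks = ceil(15/1.25) = ceil(12.0000) = 12; reading at tick 12 = 9 + 1.25*12 = 24.0000
Minimum tick count = 11; winners = [2]; smallest index = 2

Answer: 2 11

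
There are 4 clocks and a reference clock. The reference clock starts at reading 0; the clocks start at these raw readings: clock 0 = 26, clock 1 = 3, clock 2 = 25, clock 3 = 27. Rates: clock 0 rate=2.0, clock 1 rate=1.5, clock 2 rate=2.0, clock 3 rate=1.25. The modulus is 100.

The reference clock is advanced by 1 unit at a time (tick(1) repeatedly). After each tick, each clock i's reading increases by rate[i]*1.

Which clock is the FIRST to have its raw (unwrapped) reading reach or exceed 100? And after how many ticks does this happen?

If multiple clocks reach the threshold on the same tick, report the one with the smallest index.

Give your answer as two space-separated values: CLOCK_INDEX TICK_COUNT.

Answer: 0 37

Derivation:
clock 0: start=26, rate=2.0, needs 100-26 = 74; ticks = ceil(74/2.0) = ceil(37.0000) = 37; reading at tick 37 = 26 + 2.0*37 = 100.0000
clock 1: start=3, rate=1.5, needs 100-3 = 97; ticks = ceil(97/1.5) = ceil(64.6667) = 65; reading at tick 65 = 3 + 1.5*65 = 100.5000
clock 2: start=25, rate=2.0, needs 100-25 = 75; ticks = ceil(75/2.0) = ceil(37.5000) = 38; reading at tick 38 = 25 + 2.0*38 = 101.0000
clock 3: start=27, rate=1.25, needs 100-27 = 73; ticks = ceil(73/1.25) = ceil(58.4000) = 59; reading at tick 59 = 27 + 1.25*59 = 100.7500
Minimum tick count = 37; winners = [0]; smallest index = 0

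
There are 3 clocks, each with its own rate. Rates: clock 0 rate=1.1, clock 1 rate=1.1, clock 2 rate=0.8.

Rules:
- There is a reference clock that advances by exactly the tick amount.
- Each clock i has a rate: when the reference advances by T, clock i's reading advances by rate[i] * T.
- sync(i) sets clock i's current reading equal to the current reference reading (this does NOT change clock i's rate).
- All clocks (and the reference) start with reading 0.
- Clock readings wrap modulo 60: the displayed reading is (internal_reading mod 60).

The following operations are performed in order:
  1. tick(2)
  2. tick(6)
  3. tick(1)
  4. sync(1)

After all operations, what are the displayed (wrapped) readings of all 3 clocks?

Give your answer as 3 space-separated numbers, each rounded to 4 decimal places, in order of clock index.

After op 1 tick(2): ref=2.0000 raw=[2.2000 2.2000 1.6000]
After op 2 tick(6): ref=8.0000 raw=[8.8000 8.8000 6.4000]
After op 3 tick(1): ref=9.0000 raw=[9.9000 9.9000 7.2000]
After op 4 sync(1): ref=9.0000 raw=[9.9000 9.0000 7.2000]
Wrap final raw readings (mod 60): 9.9000 mod 60 = 9.9000; 9.0000 mod 60 = 9.0000; 7.2000 mod 60 = 7.2000

Answer: 9.9000 9.0000 7.2000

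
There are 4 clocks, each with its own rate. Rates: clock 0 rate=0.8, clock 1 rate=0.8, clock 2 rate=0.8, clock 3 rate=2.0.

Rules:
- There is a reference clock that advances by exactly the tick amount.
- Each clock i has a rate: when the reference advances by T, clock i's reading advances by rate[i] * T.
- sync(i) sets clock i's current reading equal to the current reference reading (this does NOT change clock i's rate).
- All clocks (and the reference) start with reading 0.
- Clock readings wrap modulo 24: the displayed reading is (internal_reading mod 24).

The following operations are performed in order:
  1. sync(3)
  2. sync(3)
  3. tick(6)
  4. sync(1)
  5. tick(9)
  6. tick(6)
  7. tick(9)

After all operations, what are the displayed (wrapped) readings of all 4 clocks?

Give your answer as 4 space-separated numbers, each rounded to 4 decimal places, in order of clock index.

Answer: 0.0000 1.2000 0.0000 12.0000

Derivation:
After op 1 sync(3): ref=0.0000 raw=[0.0000 0.0000 0.0000 0.0000]
After op 2 sync(3): ref=0.0000 raw=[0.0000 0.0000 0.0000 0.0000]
After op 3 tick(6): ref=6.0000 raw=[4.8000 4.8000 4.8000 12.0000]
After op 4 sync(1): ref=6.0000 raw=[4.8000 6.0000 4.8000 12.0000]
After op 5 tick(9): ref=15.0000 raw=[12.0000 13.2000 12.0000 30.0000]
After op 6 tick(6): ref=21.0000 raw=[16.8000 18.0000 16.8000 42.0000]
After op 7 tick(9): ref=30.0000 raw=[24.0000 25.2000 24.0000 60.0000]
Wrap final raw readings (mod 24): 24.0000 mod 24 = 0.0000; 25.2000 mod 24 = 1.2000; 24.0000 mod 24 = 0.0000; 60.0000 mod 24 = 12.0000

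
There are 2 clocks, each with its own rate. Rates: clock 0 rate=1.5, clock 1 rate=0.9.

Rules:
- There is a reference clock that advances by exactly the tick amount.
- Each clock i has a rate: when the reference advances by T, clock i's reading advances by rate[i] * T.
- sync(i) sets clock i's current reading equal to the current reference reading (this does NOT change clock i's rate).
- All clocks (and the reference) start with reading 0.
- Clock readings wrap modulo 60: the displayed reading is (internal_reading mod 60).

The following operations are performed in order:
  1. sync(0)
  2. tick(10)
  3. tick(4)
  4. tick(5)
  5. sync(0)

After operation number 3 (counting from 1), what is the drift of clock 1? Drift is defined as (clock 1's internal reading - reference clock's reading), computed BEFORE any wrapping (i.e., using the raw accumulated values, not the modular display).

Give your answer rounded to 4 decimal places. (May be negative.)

After op 1 sync(0): ref=0.0000 raw=[0.0000 0.0000]
After op 2 tick(10): ref=10.0000 raw=[15.0000 9.0000]
After op 3 tick(4): ref=14.0000 raw=[21.0000 12.6000]
Drift of clock 1 after op 3: 12.6000 - 14.0000 = -1.4000

Answer: -1.4000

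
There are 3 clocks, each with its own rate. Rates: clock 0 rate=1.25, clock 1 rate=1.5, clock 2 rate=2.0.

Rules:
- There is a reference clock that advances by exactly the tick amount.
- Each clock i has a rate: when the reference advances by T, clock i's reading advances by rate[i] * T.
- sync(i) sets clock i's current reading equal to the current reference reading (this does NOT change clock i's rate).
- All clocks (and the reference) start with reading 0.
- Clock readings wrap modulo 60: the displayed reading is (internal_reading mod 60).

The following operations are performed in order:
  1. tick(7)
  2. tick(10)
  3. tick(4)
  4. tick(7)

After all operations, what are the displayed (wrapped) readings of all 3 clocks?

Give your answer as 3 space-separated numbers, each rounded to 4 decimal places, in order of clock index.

After op 1 tick(7): ref=7.0000 raw=[8.7500 10.5000 14.0000]
After op 2 tick(10): ref=17.0000 raw=[21.2500 25.5000 34.0000]
After op 3 tick(4): ref=21.0000 raw=[26.2500 31.5000 42.0000]
After op 4 tick(7): ref=28.0000 raw=[35.0000 42.0000 56.0000]
Wrap final raw readings (mod 60): 35.0000 mod 60 = 35.0000; 42.0000 mod 60 = 42.0000; 56.0000 mod 60 = 56.0000

Answer: 35.0000 42.0000 56.0000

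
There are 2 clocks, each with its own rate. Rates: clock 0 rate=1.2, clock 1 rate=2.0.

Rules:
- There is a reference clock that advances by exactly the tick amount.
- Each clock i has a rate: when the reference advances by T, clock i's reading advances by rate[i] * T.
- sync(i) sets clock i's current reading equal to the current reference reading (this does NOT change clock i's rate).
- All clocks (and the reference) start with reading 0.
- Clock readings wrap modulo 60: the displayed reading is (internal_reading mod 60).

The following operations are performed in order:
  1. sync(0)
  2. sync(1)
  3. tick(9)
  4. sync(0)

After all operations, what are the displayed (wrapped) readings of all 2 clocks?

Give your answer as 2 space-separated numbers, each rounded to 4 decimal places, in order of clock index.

After op 1 sync(0): ref=0.0000 raw=[0.0000 0.0000]
After op 2 sync(1): ref=0.0000 raw=[0.0000 0.0000]
After op 3 tick(9): ref=9.0000 raw=[10.8000 18.0000]
After op 4 sync(0): ref=9.0000 raw=[9.0000 18.0000]
Wrap final raw readings (mod 60): 9.0000 mod 60 = 9.0000; 18.0000 mod 60 = 18.0000

Answer: 9.0000 18.0000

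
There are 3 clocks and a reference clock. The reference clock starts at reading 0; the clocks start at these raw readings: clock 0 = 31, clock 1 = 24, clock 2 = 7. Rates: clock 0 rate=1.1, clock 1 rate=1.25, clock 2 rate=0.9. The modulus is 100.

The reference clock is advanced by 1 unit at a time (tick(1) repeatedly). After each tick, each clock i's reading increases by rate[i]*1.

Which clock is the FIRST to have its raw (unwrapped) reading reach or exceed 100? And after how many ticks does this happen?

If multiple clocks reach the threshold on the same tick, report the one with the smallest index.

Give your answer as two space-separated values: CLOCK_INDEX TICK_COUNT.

clock 0: start=31, rate=1.1, needs 100-31 = 69; ticks = ceil(69/1.1) = ceil(62.7273) = 63; reading at tick 63 = 31 + 1.1*63 = 100.3000
clock 1: start=24, rate=1.25, needs 100-24 = 76; ticks = ceil(76/1.25) = ceil(60.8000) = 61; reading at tick 61 = 24 + 1.25*61 = 100.2500
clock 2: start=7, rate=0.9, needs 100-7 = 93; ticks = ceil(93/0.9) = ceil(103.3333) = 104; reading at tick 104 = 7 + 0.9*104 = 100.6000
Minimum tick count = 61; winners = [1]; smallest index = 1

Answer: 1 61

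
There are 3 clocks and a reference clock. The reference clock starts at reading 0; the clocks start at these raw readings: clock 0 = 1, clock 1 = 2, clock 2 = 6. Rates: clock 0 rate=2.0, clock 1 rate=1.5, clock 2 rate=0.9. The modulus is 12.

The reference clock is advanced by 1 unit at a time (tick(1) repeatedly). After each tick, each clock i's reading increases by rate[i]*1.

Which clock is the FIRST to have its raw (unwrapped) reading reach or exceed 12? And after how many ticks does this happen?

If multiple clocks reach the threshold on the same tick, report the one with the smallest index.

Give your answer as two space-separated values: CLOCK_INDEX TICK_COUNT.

clock 0: start=1, rate=2.0, needs 12-1 = 11; ticks = ceil(11/2.0) = ceil(5.5000) = 6; reading at tick 6 = 1 + 2.0*6 = 13.0000
clock 1: start=2, rate=1.5, needs 12-2 = 10; ticks = ceil(10/1.5) = ceil(6.6667) = 7; reading at tick 7 = 2 + 1.5*7 = 12.5000
clock 2: start=6, rate=0.9, needs 12-6 = 6; ticks = ceil(6/0.9) = ceil(6.6667) = 7; reading at tick 7 = 6 + 0.9*7 = 12.3000
Minimum tick count = 6; winners = [0]; smallest index = 0

Answer: 0 6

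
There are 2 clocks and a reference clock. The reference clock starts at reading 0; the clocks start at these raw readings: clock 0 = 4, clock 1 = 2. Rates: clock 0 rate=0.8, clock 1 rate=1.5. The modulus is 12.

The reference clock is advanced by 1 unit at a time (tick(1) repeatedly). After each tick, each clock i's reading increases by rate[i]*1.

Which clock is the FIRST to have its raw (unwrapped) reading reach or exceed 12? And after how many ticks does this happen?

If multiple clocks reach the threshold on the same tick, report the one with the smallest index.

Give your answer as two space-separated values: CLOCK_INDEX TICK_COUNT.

clock 0: start=4, rate=0.8, needs 12-4 = 8; ticks = ceil(8/0.8) = ceil(10.0000) = 10; reading at tick 10 = 4 + 0.8*10 = 12.0000
clock 1: start=2, rate=1.5, needs 12-2 = 10; ticks = ceil(10/1.5) = ceil(6.6667) = 7; reading at tick 7 = 2 + 1.5*7 = 12.5000
Minimum tick count = 7; winners = [1]; smallest index = 1

Answer: 1 7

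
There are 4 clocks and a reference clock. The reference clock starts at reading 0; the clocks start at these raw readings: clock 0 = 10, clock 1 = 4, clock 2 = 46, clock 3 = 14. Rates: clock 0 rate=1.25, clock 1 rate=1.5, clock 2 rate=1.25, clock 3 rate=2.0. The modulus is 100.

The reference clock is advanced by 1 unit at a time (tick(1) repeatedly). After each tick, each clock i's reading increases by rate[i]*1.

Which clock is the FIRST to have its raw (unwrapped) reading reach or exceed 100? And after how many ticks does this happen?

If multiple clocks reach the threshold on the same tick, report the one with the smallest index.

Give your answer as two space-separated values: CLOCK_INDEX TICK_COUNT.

clock 0: start=10, rate=1.25, needs 100-10 = 90; ticks = ceil(90/1.25) = ceil(72.0000) = 72; reading at tick 72 = 10 + 1.25*72 = 100.0000
clock 1: start=4, rate=1.5, needs 100-4 = 96; ticks = ceil(96/1.5) = ceil(64.0000) = 64; reading at tick 64 = 4 + 1.5*64 = 100.0000
clock 2: start=46, rate=1.25, needs 100-46 = 54; ticks = ceil(54/1.25) = ceil(43.2000) = 44; reading at tick 44 = 46 + 1.25*44 = 101.0000
clock 3: start=14, rate=2.0, needs 100-14 = 86; ticks = ceil(86/2.0) = ceil(43.0000) = 43; reading at tick 43 = 14 + 2.0*43 = 100.0000
Minimum tick count = 43; winners = [3]; smallest index = 3

Answer: 3 43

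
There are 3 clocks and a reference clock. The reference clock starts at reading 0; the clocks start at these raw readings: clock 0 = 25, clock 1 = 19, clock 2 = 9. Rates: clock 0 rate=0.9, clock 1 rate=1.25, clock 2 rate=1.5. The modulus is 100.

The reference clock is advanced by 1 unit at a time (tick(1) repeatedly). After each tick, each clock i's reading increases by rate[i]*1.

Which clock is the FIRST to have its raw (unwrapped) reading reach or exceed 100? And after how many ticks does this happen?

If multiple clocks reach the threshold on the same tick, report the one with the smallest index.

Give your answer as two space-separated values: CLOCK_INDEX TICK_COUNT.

Answer: 2 61

Derivation:
clock 0: start=25, rate=0.9, needs 100-25 = 75; ticks = ceil(75/0.9) = ceil(83.3333) = 84; reading at tick 84 = 25 + 0.9*84 = 100.6000
clock 1: start=19, rate=1.25, needs 100-19 = 81; ticks = ceil(81/1.25) = ceil(64.8000) = 65; reading at tick 65 = 19 + 1.25*65 = 100.2500
clock 2: start=9, rate=1.5, needs 100-9 = 91; ticks = ceil(91/1.5) = ceil(60.6667) = 61; reading at tick 61 = 9 + 1.5*61 = 100.5000
Minimum tick count = 61; winners = [2]; smallest index = 2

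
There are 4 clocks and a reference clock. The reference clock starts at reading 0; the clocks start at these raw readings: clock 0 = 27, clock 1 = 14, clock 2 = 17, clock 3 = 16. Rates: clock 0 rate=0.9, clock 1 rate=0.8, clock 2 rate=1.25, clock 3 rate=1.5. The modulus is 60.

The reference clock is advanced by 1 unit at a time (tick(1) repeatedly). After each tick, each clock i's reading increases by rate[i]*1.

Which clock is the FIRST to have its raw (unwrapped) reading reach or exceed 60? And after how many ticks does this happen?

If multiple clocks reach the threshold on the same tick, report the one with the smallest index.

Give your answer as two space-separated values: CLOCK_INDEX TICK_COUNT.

clock 0: start=27, rate=0.9, needs 60-27 = 33; ticks = ceil(33/0.9) = ceil(36.6667) = 37; reading at tick 37 = 27 + 0.9*37 = 60.3000
clock 1: start=14, rate=0.8, needs 60-14 = 46; ticks = ceil(46/0.8) = ceil(57.5000) = 58; reading at tick 58 = 14 + 0.8*58 = 60.4000
clock 2: start=17, rate=1.25, needs 60-17 = 43; ticks = ceil(43/1.25) = ceil(34.4000) = 35; reading at tick 35 = 17 + 1.25*35 = 60.7500
clock 3: start=16, rate=1.5, needs 60-16 = 44; ticks = ceil(44/1.5) = ceil(29.3333) = 30; reading at tick 30 = 16 + 1.5*30 = 61.0000
Minimum tick count = 30; winners = [3]; smallest index = 3

Answer: 3 30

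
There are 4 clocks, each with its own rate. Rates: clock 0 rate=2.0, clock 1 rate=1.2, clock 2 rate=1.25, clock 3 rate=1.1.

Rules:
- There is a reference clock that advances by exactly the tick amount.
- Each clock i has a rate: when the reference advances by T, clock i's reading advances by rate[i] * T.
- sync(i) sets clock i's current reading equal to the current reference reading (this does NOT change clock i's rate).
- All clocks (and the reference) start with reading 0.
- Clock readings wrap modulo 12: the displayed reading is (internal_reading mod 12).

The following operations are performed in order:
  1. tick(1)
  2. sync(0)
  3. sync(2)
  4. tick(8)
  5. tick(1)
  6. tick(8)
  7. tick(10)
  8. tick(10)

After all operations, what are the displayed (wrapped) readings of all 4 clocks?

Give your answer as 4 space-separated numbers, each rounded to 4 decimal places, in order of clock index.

Answer: 3.0000 9.6000 11.2500 5.8000

Derivation:
After op 1 tick(1): ref=1.0000 raw=[2.0000 1.2000 1.2500 1.1000]
After op 2 sync(0): ref=1.0000 raw=[1.0000 1.2000 1.2500 1.1000]
After op 3 sync(2): ref=1.0000 raw=[1.0000 1.2000 1.0000 1.1000]
After op 4 tick(8): ref=9.0000 raw=[17.0000 10.8000 11.0000 9.9000]
After op 5 tick(1): ref=10.0000 raw=[19.0000 12.0000 12.2500 11.0000]
After op 6 tick(8): ref=18.0000 raw=[35.0000 21.6000 22.2500 19.8000]
After op 7 tick(10): ref=28.0000 raw=[55.0000 33.6000 34.7500 30.8000]
After op 8 tick(10): ref=38.0000 raw=[75.0000 45.6000 47.2500 41.8000]
Wrap final raw readings (mod 12): 75.0000 mod 12 = 3.0000; 45.6000 mod 12 = 9.6000; 47.2500 mod 12 = 11.2500; 41.8000 mod 12 = 5.8000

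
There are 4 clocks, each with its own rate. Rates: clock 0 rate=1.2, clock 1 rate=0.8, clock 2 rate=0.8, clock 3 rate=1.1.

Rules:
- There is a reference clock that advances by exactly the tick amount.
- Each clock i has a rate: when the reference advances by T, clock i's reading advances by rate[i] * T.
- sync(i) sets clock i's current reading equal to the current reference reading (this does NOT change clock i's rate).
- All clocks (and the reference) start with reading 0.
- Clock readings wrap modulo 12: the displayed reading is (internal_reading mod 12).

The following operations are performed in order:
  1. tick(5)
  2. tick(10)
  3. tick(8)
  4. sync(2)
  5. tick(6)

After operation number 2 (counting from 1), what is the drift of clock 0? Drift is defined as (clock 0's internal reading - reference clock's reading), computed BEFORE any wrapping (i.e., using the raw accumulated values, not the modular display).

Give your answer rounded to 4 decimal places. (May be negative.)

After op 1 tick(5): ref=5.0000 raw=[6.0000 4.0000 4.0000 5.5000]
After op 2 tick(10): ref=15.0000 raw=[18.0000 12.0000 12.0000 16.5000]
Drift of clock 0 after op 2: 18.0000 - 15.0000 = 3.0000

Answer: 3.0000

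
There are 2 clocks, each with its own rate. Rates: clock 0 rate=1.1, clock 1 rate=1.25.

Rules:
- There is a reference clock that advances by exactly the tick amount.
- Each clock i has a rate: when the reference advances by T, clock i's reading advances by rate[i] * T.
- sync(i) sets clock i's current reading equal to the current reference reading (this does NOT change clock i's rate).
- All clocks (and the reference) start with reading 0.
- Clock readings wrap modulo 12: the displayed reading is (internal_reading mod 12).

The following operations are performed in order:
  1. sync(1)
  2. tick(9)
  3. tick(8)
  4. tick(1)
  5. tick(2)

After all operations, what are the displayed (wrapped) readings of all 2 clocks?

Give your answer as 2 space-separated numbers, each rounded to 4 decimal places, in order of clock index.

After op 1 sync(1): ref=0.0000 raw=[0.0000 0.0000]
After op 2 tick(9): ref=9.0000 raw=[9.9000 11.2500]
After op 3 tick(8): ref=17.0000 raw=[18.7000 21.2500]
After op 4 tick(1): ref=18.0000 raw=[19.8000 22.5000]
After op 5 tick(2): ref=20.0000 raw=[22.0000 25.0000]
Wrap final raw readings (mod 12): 22.0000 mod 12 = 10.0000; 25.0000 mod 12 = 1.0000

Answer: 10.0000 1.0000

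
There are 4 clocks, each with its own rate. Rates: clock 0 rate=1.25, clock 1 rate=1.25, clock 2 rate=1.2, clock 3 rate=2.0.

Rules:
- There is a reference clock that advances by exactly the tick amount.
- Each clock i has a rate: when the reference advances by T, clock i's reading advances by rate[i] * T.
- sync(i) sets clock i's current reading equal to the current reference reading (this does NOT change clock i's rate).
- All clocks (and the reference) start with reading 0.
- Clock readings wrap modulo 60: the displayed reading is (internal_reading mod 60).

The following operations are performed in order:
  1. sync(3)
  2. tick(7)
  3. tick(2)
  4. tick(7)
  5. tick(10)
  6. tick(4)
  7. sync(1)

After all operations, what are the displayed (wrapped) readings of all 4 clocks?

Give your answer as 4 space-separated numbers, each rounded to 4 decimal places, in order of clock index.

After op 1 sync(3): ref=0.0000 raw=[0.0000 0.0000 0.0000 0.0000]
After op 2 tick(7): ref=7.0000 raw=[8.7500 8.7500 8.4000 14.0000]
After op 3 tick(2): ref=9.0000 raw=[11.2500 11.2500 10.8000 18.0000]
After op 4 tick(7): ref=16.0000 raw=[20.0000 20.0000 19.2000 32.0000]
After op 5 tick(10): ref=26.0000 raw=[32.5000 32.5000 31.2000 52.0000]
After op 6 tick(4): ref=30.0000 raw=[37.5000 37.5000 36.0000 60.0000]
After op 7 sync(1): ref=30.0000 raw=[37.5000 30.0000 36.0000 60.0000]
Wrap final raw readings (mod 60): 37.5000 mod 60 = 37.5000; 30.0000 mod 60 = 30.0000; 36.0000 mod 60 = 36.0000; 60.0000 mod 60 = 0.0000

Answer: 37.5000 30.0000 36.0000 0.0000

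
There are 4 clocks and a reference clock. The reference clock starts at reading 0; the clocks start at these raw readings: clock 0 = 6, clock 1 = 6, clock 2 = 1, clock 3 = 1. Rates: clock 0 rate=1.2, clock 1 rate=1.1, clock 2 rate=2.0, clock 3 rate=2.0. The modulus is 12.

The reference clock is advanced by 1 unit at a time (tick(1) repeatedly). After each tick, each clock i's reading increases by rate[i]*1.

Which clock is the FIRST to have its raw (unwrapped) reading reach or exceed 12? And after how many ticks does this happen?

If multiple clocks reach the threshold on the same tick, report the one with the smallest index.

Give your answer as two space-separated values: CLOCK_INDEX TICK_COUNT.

Answer: 0 5

Derivation:
clock 0: start=6, rate=1.2, needs 12-6 = 6; ticks = ceil(6/1.2) = ceil(5.0000) = 5; reading at tick 5 = 6 + 1.2*5 = 12.0000
clock 1: start=6, rate=1.1, needs 12-6 = 6; ticks = ceil(6/1.1) = ceil(5.4545) = 6; reading at tick 6 = 6 + 1.1*6 = 12.6000
clock 2: start=1, rate=2.0, needs 12-1 = 11; ticks = ceil(11/2.0) = ceil(5.5000) = 6; reading at tick 6 = 1 + 2.0*6 = 13.0000
clock 3: start=1, rate=2.0, needs 12-1 = 11; ticks = ceil(11/2.0) = ceil(5.5000) = 6; reading at tick 6 = 1 + 2.0*6 = 13.0000
Minimum tick count = 5; winners = [0]; smallest index = 0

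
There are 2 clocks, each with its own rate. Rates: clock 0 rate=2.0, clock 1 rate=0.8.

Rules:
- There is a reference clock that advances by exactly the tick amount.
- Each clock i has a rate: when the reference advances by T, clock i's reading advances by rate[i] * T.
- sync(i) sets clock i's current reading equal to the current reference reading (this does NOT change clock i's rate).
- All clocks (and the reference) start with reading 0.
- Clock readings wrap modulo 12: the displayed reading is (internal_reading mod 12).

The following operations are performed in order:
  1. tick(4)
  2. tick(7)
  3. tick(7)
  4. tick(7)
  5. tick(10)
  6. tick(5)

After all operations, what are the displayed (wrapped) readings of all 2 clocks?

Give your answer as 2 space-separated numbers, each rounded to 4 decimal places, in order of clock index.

After op 1 tick(4): ref=4.0000 raw=[8.0000 3.2000]
After op 2 tick(7): ref=11.0000 raw=[22.0000 8.8000]
After op 3 tick(7): ref=18.0000 raw=[36.0000 14.4000]
After op 4 tick(7): ref=25.0000 raw=[50.0000 20.0000]
After op 5 tick(10): ref=35.0000 raw=[70.0000 28.0000]
After op 6 tick(5): ref=40.0000 raw=[80.0000 32.0000]
Wrap final raw readings (mod 12): 80.0000 mod 12 = 8.0000; 32.0000 mod 12 = 8.0000

Answer: 8.0000 8.0000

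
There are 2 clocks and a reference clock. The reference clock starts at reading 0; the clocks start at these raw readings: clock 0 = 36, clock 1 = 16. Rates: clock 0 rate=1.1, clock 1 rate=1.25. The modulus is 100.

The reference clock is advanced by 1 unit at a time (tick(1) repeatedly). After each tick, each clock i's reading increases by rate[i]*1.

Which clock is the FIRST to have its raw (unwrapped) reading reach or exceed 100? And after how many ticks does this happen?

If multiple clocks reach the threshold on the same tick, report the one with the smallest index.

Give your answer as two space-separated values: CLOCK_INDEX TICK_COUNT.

clock 0: start=36, rate=1.1, needs 100-36 = 64; ticks = ceil(64/1.1) = ceil(58.1818) = 59; reading at tick 59 = 36 + 1.1*59 = 100.9000
clock 1: start=16, rate=1.25, needs 100-16 = 84; ticks = ceil(84/1.25) = ceil(67.2000) = 68; reading at tick 68 = 16 + 1.25*68 = 101.0000
Minimum tick count = 59; winners = [0]; smallest index = 0

Answer: 0 59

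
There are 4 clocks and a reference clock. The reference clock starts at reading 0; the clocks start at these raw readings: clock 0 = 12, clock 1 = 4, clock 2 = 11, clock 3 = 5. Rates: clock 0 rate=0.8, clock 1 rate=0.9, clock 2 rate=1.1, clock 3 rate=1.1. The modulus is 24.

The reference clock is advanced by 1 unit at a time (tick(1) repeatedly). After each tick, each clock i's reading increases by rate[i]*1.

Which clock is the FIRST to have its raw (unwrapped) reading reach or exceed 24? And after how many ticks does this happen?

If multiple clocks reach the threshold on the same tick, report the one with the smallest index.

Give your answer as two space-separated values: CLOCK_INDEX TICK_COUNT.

Answer: 2 12

Derivation:
clock 0: start=12, rate=0.8, needs 24-12 = 12; ticks = ceil(12/0.8) = ceil(15.0000) = 15; reading at tick 15 = 12 + 0.8*15 = 24.0000
clock 1: start=4, rate=0.9, needs 24-4 = 20; ticks = ceil(20/0.9) = ceil(22.2222) = 23; reading at tick 23 = 4 + 0.9*23 = 24.7000
clock 2: start=11, rate=1.1, needs 24-11 = 13; ticks = ceil(13/1.1) = ceil(11.8182) = 12; reading at tick 12 = 11 + 1.1*12 = 24.2000
clock 3: start=5, rate=1.1, needs 24-5 = 19; ticks = ceil(19/1.1) = ceil(17.2727) = 18; reading at tick 18 = 5 + 1.1*18 = 24.8000
Minimum tick count = 12; winners = [2]; smallest index = 2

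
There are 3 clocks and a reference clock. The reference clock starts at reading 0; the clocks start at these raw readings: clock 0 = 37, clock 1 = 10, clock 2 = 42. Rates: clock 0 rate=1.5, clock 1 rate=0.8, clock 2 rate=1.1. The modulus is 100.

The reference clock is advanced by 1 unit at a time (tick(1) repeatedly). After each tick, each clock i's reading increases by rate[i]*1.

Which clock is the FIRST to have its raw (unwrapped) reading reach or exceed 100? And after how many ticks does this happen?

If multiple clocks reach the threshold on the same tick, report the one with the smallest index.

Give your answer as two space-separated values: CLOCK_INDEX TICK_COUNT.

Answer: 0 42

Derivation:
clock 0: start=37, rate=1.5, needs 100-37 = 63; ticks = ceil(63/1.5) = ceil(42.0000) = 42; reading at tick 42 = 37 + 1.5*42 = 100.0000
clock 1: start=10, rate=0.8, needs 100-10 = 90; ticks = ceil(90/0.8) = ceil(112.5000) = 113; reading at tick 113 = 10 + 0.8*113 = 100.4000
clock 2: start=42, rate=1.1, needs 100-42 = 58; ticks = ceil(58/1.1) = ceil(52.7273) = 53; reading at tick 53 = 42 + 1.1*53 = 100.3000
Minimum tick count = 42; winners = [0]; smallest index = 0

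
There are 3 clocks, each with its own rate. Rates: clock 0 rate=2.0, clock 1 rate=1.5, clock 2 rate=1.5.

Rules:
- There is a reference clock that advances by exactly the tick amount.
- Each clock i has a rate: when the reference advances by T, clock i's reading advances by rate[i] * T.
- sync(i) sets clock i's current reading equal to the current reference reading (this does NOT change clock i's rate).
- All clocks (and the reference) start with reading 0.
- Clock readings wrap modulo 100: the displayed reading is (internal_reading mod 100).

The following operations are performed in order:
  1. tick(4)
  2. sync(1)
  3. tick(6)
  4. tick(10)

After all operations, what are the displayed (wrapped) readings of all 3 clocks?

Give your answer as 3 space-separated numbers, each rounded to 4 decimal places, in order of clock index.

After op 1 tick(4): ref=4.0000 raw=[8.0000 6.0000 6.0000]
After op 2 sync(1): ref=4.0000 raw=[8.0000 4.0000 6.0000]
After op 3 tick(6): ref=10.0000 raw=[20.0000 13.0000 15.0000]
After op 4 tick(10): ref=20.0000 raw=[40.0000 28.0000 30.0000]
Wrap final raw readings (mod 100): 40.0000 mod 100 = 40.0000; 28.0000 mod 100 = 28.0000; 30.0000 mod 100 = 30.0000

Answer: 40.0000 28.0000 30.0000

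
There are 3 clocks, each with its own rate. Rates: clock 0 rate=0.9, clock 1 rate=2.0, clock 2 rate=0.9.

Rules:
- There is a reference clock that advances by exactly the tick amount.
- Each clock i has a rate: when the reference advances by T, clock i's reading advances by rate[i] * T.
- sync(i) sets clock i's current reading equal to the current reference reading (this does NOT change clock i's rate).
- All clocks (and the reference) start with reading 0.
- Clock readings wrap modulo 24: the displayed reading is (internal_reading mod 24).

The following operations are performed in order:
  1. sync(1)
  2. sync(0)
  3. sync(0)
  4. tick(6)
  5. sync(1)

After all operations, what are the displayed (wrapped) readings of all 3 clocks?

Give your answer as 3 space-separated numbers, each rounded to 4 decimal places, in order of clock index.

Answer: 5.4000 6.0000 5.4000

Derivation:
After op 1 sync(1): ref=0.0000 raw=[0.0000 0.0000 0.0000]
After op 2 sync(0): ref=0.0000 raw=[0.0000 0.0000 0.0000]
After op 3 sync(0): ref=0.0000 raw=[0.0000 0.0000 0.0000]
After op 4 tick(6): ref=6.0000 raw=[5.4000 12.0000 5.4000]
After op 5 sync(1): ref=6.0000 raw=[5.4000 6.0000 5.4000]
Wrap final raw readings (mod 24): 5.4000 mod 24 = 5.4000; 6.0000 mod 24 = 6.0000; 5.4000 mod 24 = 5.4000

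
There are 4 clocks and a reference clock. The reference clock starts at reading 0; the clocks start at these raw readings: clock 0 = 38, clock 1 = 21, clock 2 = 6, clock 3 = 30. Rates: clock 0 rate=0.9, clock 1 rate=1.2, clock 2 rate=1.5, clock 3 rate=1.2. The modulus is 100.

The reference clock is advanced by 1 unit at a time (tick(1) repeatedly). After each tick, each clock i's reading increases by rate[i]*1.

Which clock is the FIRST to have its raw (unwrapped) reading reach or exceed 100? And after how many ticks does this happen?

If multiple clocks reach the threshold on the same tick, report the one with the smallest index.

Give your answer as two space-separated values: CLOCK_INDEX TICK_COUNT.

clock 0: start=38, rate=0.9, needs 100-38 = 62; ticks = ceil(62/0.9) = ceil(68.8889) = 69; reading at tick 69 = 38 + 0.9*69 = 100.1000
clock 1: start=21, rate=1.2, needs 100-21 = 79; ticks = ceil(79/1.2) = ceil(65.8333) = 66; reading at tick 66 = 21 + 1.2*66 = 100.2000
clock 2: start=6, rate=1.5, needs 100-6 = 94; ticks = ceil(94/1.5) = ceil(62.6667) = 63; reading at tick 63 = 6 + 1.5*63 = 100.5000
clock 3: start=30, rate=1.2, needs 100-30 = 70; ticks = ceil(70/1.2) = ceil(58.3333) = 59; reading at tick 59 = 30 + 1.2*59 = 100.8000
Minimum tick count = 59; winners = [3]; smallest index = 3

Answer: 3 59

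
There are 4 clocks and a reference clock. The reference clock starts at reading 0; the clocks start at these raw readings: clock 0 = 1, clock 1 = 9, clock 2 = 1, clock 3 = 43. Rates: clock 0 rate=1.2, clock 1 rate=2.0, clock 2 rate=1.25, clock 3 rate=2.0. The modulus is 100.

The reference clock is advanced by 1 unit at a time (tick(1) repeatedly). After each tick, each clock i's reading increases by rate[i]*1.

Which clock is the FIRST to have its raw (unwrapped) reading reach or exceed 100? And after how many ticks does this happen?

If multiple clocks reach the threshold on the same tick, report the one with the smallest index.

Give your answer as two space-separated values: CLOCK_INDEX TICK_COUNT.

Answer: 3 29

Derivation:
clock 0: start=1, rate=1.2, needs 100-1 = 99; ticks = ceil(99/1.2) = ceil(82.5000) = 83; reading at tick 83 = 1 + 1.2*83 = 100.6000
clock 1: start=9, rate=2.0, needs 100-9 = 91; ticks = ceil(91/2.0) = ceil(45.5000) = 46; reading at tick 46 = 9 + 2.0*46 = 101.0000
clock 2: start=1, rate=1.25, needs 100-1 = 99; ticks = ceil(99/1.25) = ceil(79.2000) = 80; reading at tick 80 = 1 + 1.25*80 = 101.0000
clock 3: start=43, rate=2.0, needs 100-43 = 57; ticks = ceil(57/2.0) = ceil(28.5000) = 29; reading at tick 29 = 43 + 2.0*29 = 101.0000
Minimum tick count = 29; winners = [3]; smallest index = 3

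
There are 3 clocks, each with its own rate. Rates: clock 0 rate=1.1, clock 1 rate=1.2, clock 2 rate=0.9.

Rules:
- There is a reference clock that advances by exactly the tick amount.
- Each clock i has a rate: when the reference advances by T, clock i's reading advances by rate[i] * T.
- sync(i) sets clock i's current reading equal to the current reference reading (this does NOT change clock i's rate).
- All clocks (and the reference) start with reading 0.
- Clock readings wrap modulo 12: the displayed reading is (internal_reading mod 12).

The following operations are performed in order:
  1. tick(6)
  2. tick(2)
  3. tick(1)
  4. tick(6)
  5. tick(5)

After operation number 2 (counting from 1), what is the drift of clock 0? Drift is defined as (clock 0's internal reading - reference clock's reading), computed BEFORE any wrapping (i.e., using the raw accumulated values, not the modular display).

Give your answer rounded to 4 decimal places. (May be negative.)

Answer: 0.8000

Derivation:
After op 1 tick(6): ref=6.0000 raw=[6.6000 7.2000 5.4000]
After op 2 tick(2): ref=8.0000 raw=[8.8000 9.6000 7.2000]
Drift of clock 0 after op 2: 8.8000 - 8.0000 = 0.8000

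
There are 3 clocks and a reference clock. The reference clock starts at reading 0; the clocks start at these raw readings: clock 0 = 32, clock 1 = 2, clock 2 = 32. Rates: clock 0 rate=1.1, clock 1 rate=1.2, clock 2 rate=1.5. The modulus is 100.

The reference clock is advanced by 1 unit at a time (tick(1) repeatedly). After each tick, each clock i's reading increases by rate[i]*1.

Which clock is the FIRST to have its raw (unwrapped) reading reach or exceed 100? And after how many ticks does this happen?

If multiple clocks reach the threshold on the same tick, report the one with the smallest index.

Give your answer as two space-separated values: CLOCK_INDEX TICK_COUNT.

clock 0: start=32, rate=1.1, needs 100-32 = 68; ticks = ceil(68/1.1) = ceil(61.8182) = 62; reading at tick 62 = 32 + 1.1*62 = 100.2000
clock 1: start=2, rate=1.2, needs 100-2 = 98; ticks = ceil(98/1.2) = ceil(81.6667) = 82; reading at tick 82 = 2 + 1.2*82 = 100.4000
clock 2: start=32, rate=1.5, needs 100-32 = 68; ticks = ceil(68/1.5) = ceil(45.3333) = 46; reading at tick 46 = 32 + 1.5*46 = 101.0000
Minimum tick count = 46; winners = [2]; smallest index = 2

Answer: 2 46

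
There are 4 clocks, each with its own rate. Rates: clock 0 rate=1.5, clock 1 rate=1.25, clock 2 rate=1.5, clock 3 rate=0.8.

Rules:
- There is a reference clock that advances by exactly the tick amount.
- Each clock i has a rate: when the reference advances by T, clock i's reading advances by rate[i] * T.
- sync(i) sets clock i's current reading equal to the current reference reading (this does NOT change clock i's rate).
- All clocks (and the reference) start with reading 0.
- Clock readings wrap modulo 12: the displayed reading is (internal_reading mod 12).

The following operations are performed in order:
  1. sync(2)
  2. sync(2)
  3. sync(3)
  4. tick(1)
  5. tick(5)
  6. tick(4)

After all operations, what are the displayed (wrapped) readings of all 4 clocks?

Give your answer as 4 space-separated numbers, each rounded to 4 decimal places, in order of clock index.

After op 1 sync(2): ref=0.0000 raw=[0.0000 0.0000 0.0000 0.0000]
After op 2 sync(2): ref=0.0000 raw=[0.0000 0.0000 0.0000 0.0000]
After op 3 sync(3): ref=0.0000 raw=[0.0000 0.0000 0.0000 0.0000]
After op 4 tick(1): ref=1.0000 raw=[1.5000 1.2500 1.5000 0.8000]
After op 5 tick(5): ref=6.0000 raw=[9.0000 7.5000 9.0000 4.8000]
After op 6 tick(4): ref=10.0000 raw=[15.0000 12.5000 15.0000 8.0000]
Wrap final raw readings (mod 12): 15.0000 mod 12 = 3.0000; 12.5000 mod 12 = 0.5000; 15.0000 mod 12 = 3.0000; 8.0000 mod 12 = 8.0000

Answer: 3.0000 0.5000 3.0000 8.0000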